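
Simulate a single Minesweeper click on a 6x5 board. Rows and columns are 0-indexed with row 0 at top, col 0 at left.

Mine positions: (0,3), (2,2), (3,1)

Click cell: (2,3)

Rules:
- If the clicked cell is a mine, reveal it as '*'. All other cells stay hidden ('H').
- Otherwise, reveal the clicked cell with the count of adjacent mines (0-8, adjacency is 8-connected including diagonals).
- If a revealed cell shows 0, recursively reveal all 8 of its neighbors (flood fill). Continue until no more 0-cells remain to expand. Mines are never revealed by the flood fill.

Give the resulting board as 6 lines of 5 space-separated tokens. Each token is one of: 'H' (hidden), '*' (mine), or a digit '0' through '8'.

H H H H H
H H H H H
H H H 1 H
H H H H H
H H H H H
H H H H H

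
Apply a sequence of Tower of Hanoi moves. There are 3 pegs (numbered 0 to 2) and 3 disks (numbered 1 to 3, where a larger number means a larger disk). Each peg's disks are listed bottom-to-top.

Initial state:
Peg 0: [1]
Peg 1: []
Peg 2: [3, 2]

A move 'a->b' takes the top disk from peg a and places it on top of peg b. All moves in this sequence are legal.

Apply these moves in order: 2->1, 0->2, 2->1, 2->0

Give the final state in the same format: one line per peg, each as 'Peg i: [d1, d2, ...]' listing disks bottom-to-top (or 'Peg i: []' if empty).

Answer: Peg 0: [3]
Peg 1: [2, 1]
Peg 2: []

Derivation:
After move 1 (2->1):
Peg 0: [1]
Peg 1: [2]
Peg 2: [3]

After move 2 (0->2):
Peg 0: []
Peg 1: [2]
Peg 2: [3, 1]

After move 3 (2->1):
Peg 0: []
Peg 1: [2, 1]
Peg 2: [3]

After move 4 (2->0):
Peg 0: [3]
Peg 1: [2, 1]
Peg 2: []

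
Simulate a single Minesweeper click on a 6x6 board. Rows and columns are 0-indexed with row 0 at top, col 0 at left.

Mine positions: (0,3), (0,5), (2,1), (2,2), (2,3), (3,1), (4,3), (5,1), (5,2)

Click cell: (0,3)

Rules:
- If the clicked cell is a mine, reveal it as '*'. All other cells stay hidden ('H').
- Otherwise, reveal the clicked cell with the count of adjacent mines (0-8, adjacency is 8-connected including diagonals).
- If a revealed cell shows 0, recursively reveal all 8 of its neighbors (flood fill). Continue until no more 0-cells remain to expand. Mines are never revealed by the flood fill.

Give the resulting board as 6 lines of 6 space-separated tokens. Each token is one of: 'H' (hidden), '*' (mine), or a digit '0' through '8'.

H H H * H H
H H H H H H
H H H H H H
H H H H H H
H H H H H H
H H H H H H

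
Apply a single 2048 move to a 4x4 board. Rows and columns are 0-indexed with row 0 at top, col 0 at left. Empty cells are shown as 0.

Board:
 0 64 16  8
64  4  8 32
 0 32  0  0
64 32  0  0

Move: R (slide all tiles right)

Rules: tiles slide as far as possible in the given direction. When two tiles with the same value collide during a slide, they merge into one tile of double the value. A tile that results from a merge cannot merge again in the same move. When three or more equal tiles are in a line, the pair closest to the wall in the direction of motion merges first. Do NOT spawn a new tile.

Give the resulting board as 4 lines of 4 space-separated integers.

Answer:  0 64 16  8
64  4  8 32
 0  0  0 32
 0  0 64 32

Derivation:
Slide right:
row 0: [0, 64, 16, 8] -> [0, 64, 16, 8]
row 1: [64, 4, 8, 32] -> [64, 4, 8, 32]
row 2: [0, 32, 0, 0] -> [0, 0, 0, 32]
row 3: [64, 32, 0, 0] -> [0, 0, 64, 32]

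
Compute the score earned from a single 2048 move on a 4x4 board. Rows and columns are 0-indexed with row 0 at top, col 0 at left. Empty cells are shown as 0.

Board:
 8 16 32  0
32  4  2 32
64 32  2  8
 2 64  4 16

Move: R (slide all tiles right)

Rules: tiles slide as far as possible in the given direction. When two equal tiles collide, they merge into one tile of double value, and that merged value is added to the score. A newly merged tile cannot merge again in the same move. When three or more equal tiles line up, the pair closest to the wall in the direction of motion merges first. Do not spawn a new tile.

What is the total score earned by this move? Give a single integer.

Answer: 0

Derivation:
Slide right:
row 0: [8, 16, 32, 0] -> [0, 8, 16, 32]  score +0 (running 0)
row 1: [32, 4, 2, 32] -> [32, 4, 2, 32]  score +0 (running 0)
row 2: [64, 32, 2, 8] -> [64, 32, 2, 8]  score +0 (running 0)
row 3: [2, 64, 4, 16] -> [2, 64, 4, 16]  score +0 (running 0)
Board after move:
 0  8 16 32
32  4  2 32
64 32  2  8
 2 64  4 16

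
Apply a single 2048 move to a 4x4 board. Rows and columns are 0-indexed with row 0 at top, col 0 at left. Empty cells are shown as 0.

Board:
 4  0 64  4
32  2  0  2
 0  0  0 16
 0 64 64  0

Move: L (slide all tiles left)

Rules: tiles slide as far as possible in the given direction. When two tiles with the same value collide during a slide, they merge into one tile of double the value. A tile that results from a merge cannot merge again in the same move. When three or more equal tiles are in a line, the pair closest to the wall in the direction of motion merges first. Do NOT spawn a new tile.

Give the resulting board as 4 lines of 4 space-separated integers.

Slide left:
row 0: [4, 0, 64, 4] -> [4, 64, 4, 0]
row 1: [32, 2, 0, 2] -> [32, 4, 0, 0]
row 2: [0, 0, 0, 16] -> [16, 0, 0, 0]
row 3: [0, 64, 64, 0] -> [128, 0, 0, 0]

Answer:   4  64   4   0
 32   4   0   0
 16   0   0   0
128   0   0   0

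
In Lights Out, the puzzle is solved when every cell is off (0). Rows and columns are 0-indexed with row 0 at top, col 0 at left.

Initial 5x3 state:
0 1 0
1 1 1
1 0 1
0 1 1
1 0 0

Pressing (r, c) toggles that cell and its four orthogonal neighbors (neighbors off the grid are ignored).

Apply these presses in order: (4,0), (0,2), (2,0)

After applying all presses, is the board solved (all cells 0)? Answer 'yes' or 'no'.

After press 1 at (4,0):
0 1 0
1 1 1
1 0 1
1 1 1
0 1 0

After press 2 at (0,2):
0 0 1
1 1 0
1 0 1
1 1 1
0 1 0

After press 3 at (2,0):
0 0 1
0 1 0
0 1 1
0 1 1
0 1 0

Lights still on: 7

Answer: no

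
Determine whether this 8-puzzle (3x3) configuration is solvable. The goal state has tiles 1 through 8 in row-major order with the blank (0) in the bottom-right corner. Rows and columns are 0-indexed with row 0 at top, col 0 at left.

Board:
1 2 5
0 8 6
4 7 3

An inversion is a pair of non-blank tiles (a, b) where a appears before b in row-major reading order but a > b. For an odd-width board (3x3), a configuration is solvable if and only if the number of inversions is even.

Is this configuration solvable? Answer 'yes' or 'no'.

Answer: yes

Derivation:
Inversions (pairs i<j in row-major order where tile[i] > tile[j] > 0): 10
10 is even, so the puzzle is solvable.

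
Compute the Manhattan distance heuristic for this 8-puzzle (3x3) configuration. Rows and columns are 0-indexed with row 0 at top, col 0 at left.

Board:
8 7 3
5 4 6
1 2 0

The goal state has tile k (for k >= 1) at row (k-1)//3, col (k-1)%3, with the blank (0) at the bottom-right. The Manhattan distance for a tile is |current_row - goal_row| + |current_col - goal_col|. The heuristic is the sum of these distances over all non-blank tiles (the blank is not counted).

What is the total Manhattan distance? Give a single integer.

Tile 8: (0,0)->(2,1) = 3
Tile 7: (0,1)->(2,0) = 3
Tile 3: (0,2)->(0,2) = 0
Tile 5: (1,0)->(1,1) = 1
Tile 4: (1,1)->(1,0) = 1
Tile 6: (1,2)->(1,2) = 0
Tile 1: (2,0)->(0,0) = 2
Tile 2: (2,1)->(0,1) = 2
Sum: 3 + 3 + 0 + 1 + 1 + 0 + 2 + 2 = 12

Answer: 12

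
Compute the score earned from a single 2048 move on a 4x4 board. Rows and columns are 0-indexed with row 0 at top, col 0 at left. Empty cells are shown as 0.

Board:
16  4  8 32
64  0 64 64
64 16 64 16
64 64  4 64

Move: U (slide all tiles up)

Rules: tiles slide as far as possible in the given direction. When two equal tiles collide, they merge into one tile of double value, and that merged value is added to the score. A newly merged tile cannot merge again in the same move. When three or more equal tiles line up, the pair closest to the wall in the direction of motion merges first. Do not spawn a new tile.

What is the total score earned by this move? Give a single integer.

Slide up:
col 0: [16, 64, 64, 64] -> [16, 128, 64, 0]  score +128 (running 128)
col 1: [4, 0, 16, 64] -> [4, 16, 64, 0]  score +0 (running 128)
col 2: [8, 64, 64, 4] -> [8, 128, 4, 0]  score +128 (running 256)
col 3: [32, 64, 16, 64] -> [32, 64, 16, 64]  score +0 (running 256)
Board after move:
 16   4   8  32
128  16 128  64
 64  64   4  16
  0   0   0  64

Answer: 256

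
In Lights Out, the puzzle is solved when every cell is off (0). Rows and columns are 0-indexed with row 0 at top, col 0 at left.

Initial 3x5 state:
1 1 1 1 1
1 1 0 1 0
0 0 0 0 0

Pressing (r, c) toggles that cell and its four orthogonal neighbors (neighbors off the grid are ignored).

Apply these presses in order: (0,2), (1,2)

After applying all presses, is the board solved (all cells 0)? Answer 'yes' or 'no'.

Answer: no

Derivation:
After press 1 at (0,2):
1 0 0 0 1
1 1 1 1 0
0 0 0 0 0

After press 2 at (1,2):
1 0 1 0 1
1 0 0 0 0
0 0 1 0 0

Lights still on: 5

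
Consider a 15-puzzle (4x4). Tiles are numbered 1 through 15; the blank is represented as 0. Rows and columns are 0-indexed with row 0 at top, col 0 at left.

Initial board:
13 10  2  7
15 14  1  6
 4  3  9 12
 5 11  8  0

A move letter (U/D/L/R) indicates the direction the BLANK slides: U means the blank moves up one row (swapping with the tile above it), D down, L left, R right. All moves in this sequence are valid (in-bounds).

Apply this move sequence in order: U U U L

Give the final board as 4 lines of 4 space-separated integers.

After move 1 (U):
13 10  2  7
15 14  1  6
 4  3  9  0
 5 11  8 12

After move 2 (U):
13 10  2  7
15 14  1  0
 4  3  9  6
 5 11  8 12

After move 3 (U):
13 10  2  0
15 14  1  7
 4  3  9  6
 5 11  8 12

After move 4 (L):
13 10  0  2
15 14  1  7
 4  3  9  6
 5 11  8 12

Answer: 13 10  0  2
15 14  1  7
 4  3  9  6
 5 11  8 12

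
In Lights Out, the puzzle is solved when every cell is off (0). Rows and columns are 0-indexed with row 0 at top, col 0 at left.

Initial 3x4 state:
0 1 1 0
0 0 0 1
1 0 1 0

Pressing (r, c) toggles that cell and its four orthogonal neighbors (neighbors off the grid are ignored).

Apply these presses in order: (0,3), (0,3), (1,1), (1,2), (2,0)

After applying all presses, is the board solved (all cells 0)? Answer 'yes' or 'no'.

Answer: yes

Derivation:
After press 1 at (0,3):
0 1 0 1
0 0 0 0
1 0 1 0

After press 2 at (0,3):
0 1 1 0
0 0 0 1
1 0 1 0

After press 3 at (1,1):
0 0 1 0
1 1 1 1
1 1 1 0

After press 4 at (1,2):
0 0 0 0
1 0 0 0
1 1 0 0

After press 5 at (2,0):
0 0 0 0
0 0 0 0
0 0 0 0

Lights still on: 0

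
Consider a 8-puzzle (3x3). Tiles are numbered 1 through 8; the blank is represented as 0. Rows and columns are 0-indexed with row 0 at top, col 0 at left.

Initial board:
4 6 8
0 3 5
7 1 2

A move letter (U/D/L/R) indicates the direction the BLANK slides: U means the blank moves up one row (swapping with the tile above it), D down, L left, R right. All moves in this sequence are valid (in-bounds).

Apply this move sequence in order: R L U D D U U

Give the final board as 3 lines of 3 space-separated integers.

After move 1 (R):
4 6 8
3 0 5
7 1 2

After move 2 (L):
4 6 8
0 3 5
7 1 2

After move 3 (U):
0 6 8
4 3 5
7 1 2

After move 4 (D):
4 6 8
0 3 5
7 1 2

After move 5 (D):
4 6 8
7 3 5
0 1 2

After move 6 (U):
4 6 8
0 3 5
7 1 2

After move 7 (U):
0 6 8
4 3 5
7 1 2

Answer: 0 6 8
4 3 5
7 1 2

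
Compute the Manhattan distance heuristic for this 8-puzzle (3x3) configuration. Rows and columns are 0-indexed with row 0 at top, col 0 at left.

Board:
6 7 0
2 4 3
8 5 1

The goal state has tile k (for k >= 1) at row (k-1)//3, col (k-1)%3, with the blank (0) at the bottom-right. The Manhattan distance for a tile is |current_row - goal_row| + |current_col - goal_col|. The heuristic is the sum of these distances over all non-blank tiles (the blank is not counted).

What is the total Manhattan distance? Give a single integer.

Tile 6: (0,0)->(1,2) = 3
Tile 7: (0,1)->(2,0) = 3
Tile 2: (1,0)->(0,1) = 2
Tile 4: (1,1)->(1,0) = 1
Tile 3: (1,2)->(0,2) = 1
Tile 8: (2,0)->(2,1) = 1
Tile 5: (2,1)->(1,1) = 1
Tile 1: (2,2)->(0,0) = 4
Sum: 3 + 3 + 2 + 1 + 1 + 1 + 1 + 4 = 16

Answer: 16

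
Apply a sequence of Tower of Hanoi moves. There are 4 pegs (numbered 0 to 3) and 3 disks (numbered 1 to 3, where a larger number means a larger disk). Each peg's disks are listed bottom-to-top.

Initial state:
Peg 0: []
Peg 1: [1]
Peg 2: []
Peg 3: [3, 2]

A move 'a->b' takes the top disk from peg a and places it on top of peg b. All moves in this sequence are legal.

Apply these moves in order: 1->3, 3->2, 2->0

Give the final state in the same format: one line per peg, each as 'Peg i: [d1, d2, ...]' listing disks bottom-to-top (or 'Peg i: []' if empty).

Answer: Peg 0: [1]
Peg 1: []
Peg 2: []
Peg 3: [3, 2]

Derivation:
After move 1 (1->3):
Peg 0: []
Peg 1: []
Peg 2: []
Peg 3: [3, 2, 1]

After move 2 (3->2):
Peg 0: []
Peg 1: []
Peg 2: [1]
Peg 3: [3, 2]

After move 3 (2->0):
Peg 0: [1]
Peg 1: []
Peg 2: []
Peg 3: [3, 2]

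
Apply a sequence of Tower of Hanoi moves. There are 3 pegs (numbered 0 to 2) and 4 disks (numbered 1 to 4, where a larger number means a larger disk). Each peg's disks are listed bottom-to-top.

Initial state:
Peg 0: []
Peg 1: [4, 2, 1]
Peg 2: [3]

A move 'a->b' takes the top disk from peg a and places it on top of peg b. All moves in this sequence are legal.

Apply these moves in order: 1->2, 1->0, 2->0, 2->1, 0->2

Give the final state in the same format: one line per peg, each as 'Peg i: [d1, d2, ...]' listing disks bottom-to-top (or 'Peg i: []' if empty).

After move 1 (1->2):
Peg 0: []
Peg 1: [4, 2]
Peg 2: [3, 1]

After move 2 (1->0):
Peg 0: [2]
Peg 1: [4]
Peg 2: [3, 1]

After move 3 (2->0):
Peg 0: [2, 1]
Peg 1: [4]
Peg 2: [3]

After move 4 (2->1):
Peg 0: [2, 1]
Peg 1: [4, 3]
Peg 2: []

After move 5 (0->2):
Peg 0: [2]
Peg 1: [4, 3]
Peg 2: [1]

Answer: Peg 0: [2]
Peg 1: [4, 3]
Peg 2: [1]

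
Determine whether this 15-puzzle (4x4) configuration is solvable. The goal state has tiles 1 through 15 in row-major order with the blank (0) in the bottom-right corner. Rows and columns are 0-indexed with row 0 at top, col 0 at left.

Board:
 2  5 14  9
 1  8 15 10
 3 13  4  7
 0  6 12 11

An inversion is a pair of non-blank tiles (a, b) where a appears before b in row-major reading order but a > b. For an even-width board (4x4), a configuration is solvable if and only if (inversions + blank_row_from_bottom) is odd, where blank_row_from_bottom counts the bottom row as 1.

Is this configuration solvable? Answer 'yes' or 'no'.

Answer: yes

Derivation:
Inversions: 44
Blank is in row 3 (0-indexed from top), which is row 1 counting from the bottom (bottom = 1).
44 + 1 = 45, which is odd, so the puzzle is solvable.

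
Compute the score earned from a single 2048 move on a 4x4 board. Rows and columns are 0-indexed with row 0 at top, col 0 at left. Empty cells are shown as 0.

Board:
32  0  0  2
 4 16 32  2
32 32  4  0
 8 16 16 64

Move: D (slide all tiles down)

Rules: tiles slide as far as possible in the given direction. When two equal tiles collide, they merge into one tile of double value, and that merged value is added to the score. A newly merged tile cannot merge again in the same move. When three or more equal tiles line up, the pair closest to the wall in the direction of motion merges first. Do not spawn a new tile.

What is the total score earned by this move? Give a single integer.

Slide down:
col 0: [32, 4, 32, 8] -> [32, 4, 32, 8]  score +0 (running 0)
col 1: [0, 16, 32, 16] -> [0, 16, 32, 16]  score +0 (running 0)
col 2: [0, 32, 4, 16] -> [0, 32, 4, 16]  score +0 (running 0)
col 3: [2, 2, 0, 64] -> [0, 0, 4, 64]  score +4 (running 4)
Board after move:
32  0  0  0
 4 16 32  0
32 32  4  4
 8 16 16 64

Answer: 4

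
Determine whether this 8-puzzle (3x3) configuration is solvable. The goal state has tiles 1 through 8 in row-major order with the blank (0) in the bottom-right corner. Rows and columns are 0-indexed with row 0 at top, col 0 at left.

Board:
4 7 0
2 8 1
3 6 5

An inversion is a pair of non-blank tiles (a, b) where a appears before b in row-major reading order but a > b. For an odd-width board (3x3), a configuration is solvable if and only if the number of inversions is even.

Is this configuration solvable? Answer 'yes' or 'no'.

Answer: yes

Derivation:
Inversions (pairs i<j in row-major order where tile[i] > tile[j] > 0): 14
14 is even, so the puzzle is solvable.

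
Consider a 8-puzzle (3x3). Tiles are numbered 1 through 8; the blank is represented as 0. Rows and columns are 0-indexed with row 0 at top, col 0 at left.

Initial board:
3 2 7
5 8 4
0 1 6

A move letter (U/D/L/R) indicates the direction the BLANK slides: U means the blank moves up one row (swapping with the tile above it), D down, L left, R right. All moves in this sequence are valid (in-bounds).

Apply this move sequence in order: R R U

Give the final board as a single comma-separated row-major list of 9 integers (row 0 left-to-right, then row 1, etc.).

After move 1 (R):
3 2 7
5 8 4
1 0 6

After move 2 (R):
3 2 7
5 8 4
1 6 0

After move 3 (U):
3 2 7
5 8 0
1 6 4

Answer: 3, 2, 7, 5, 8, 0, 1, 6, 4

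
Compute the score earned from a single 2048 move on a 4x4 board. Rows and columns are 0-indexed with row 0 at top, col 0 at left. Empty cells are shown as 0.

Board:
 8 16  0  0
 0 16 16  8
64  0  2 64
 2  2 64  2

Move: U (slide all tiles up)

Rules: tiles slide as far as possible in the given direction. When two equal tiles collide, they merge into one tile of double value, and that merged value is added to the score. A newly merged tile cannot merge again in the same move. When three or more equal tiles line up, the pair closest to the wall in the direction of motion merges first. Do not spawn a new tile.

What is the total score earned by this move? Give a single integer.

Answer: 32

Derivation:
Slide up:
col 0: [8, 0, 64, 2] -> [8, 64, 2, 0]  score +0 (running 0)
col 1: [16, 16, 0, 2] -> [32, 2, 0, 0]  score +32 (running 32)
col 2: [0, 16, 2, 64] -> [16, 2, 64, 0]  score +0 (running 32)
col 3: [0, 8, 64, 2] -> [8, 64, 2, 0]  score +0 (running 32)
Board after move:
 8 32 16  8
64  2  2 64
 2  0 64  2
 0  0  0  0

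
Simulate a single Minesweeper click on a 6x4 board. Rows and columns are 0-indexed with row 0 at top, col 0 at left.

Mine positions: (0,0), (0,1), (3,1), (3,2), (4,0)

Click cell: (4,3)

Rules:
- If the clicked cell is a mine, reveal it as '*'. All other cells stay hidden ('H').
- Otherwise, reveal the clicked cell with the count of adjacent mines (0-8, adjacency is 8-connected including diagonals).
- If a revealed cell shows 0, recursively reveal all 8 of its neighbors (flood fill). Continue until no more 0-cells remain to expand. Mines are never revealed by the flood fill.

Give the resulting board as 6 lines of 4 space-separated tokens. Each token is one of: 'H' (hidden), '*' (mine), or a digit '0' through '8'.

H H H H
H H H H
H H H H
H H H H
H H H 1
H H H H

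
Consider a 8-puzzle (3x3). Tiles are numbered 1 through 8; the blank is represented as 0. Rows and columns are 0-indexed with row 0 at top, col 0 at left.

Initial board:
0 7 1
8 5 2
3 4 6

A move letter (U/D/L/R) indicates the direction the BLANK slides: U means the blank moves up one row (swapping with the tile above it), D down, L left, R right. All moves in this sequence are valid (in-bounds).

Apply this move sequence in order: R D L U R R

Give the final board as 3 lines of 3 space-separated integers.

After move 1 (R):
7 0 1
8 5 2
3 4 6

After move 2 (D):
7 5 1
8 0 2
3 4 6

After move 3 (L):
7 5 1
0 8 2
3 4 6

After move 4 (U):
0 5 1
7 8 2
3 4 6

After move 5 (R):
5 0 1
7 8 2
3 4 6

After move 6 (R):
5 1 0
7 8 2
3 4 6

Answer: 5 1 0
7 8 2
3 4 6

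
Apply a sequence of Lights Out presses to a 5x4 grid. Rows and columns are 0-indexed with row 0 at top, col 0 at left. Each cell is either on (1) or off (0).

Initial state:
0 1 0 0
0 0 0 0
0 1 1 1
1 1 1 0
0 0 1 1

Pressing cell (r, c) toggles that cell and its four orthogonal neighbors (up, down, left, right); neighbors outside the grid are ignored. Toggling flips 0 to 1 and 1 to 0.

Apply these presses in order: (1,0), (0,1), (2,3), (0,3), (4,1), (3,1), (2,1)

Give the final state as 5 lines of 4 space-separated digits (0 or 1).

After press 1 at (1,0):
1 1 0 0
1 1 0 0
1 1 1 1
1 1 1 0
0 0 1 1

After press 2 at (0,1):
0 0 1 0
1 0 0 0
1 1 1 1
1 1 1 0
0 0 1 1

After press 3 at (2,3):
0 0 1 0
1 0 0 1
1 1 0 0
1 1 1 1
0 0 1 1

After press 4 at (0,3):
0 0 0 1
1 0 0 0
1 1 0 0
1 1 1 1
0 0 1 1

After press 5 at (4,1):
0 0 0 1
1 0 0 0
1 1 0 0
1 0 1 1
1 1 0 1

After press 6 at (3,1):
0 0 0 1
1 0 0 0
1 0 0 0
0 1 0 1
1 0 0 1

After press 7 at (2,1):
0 0 0 1
1 1 0 0
0 1 1 0
0 0 0 1
1 0 0 1

Answer: 0 0 0 1
1 1 0 0
0 1 1 0
0 0 0 1
1 0 0 1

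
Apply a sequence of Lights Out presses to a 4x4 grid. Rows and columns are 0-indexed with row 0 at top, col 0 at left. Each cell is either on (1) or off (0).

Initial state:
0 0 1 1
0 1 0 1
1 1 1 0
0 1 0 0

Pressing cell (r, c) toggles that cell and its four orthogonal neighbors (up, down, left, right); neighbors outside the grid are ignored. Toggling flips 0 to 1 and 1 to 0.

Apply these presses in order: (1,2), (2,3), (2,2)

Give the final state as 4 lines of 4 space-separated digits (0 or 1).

Answer: 0 0 0 1
0 0 0 1
1 0 0 0
0 1 1 1

Derivation:
After press 1 at (1,2):
0 0 0 1
0 0 1 0
1 1 0 0
0 1 0 0

After press 2 at (2,3):
0 0 0 1
0 0 1 1
1 1 1 1
0 1 0 1

After press 3 at (2,2):
0 0 0 1
0 0 0 1
1 0 0 0
0 1 1 1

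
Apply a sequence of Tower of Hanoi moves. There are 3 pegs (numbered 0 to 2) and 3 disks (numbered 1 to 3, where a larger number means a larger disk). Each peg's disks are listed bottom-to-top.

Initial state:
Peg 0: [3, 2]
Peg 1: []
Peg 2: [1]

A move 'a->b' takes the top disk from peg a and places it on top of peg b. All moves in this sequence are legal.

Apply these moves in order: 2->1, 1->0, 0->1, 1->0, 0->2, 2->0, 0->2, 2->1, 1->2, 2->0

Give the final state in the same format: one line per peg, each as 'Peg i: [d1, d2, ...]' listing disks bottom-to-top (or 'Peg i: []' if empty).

After move 1 (2->1):
Peg 0: [3, 2]
Peg 1: [1]
Peg 2: []

After move 2 (1->0):
Peg 0: [3, 2, 1]
Peg 1: []
Peg 2: []

After move 3 (0->1):
Peg 0: [3, 2]
Peg 1: [1]
Peg 2: []

After move 4 (1->0):
Peg 0: [3, 2, 1]
Peg 1: []
Peg 2: []

After move 5 (0->2):
Peg 0: [3, 2]
Peg 1: []
Peg 2: [1]

After move 6 (2->0):
Peg 0: [3, 2, 1]
Peg 1: []
Peg 2: []

After move 7 (0->2):
Peg 0: [3, 2]
Peg 1: []
Peg 2: [1]

After move 8 (2->1):
Peg 0: [3, 2]
Peg 1: [1]
Peg 2: []

After move 9 (1->2):
Peg 0: [3, 2]
Peg 1: []
Peg 2: [1]

After move 10 (2->0):
Peg 0: [3, 2, 1]
Peg 1: []
Peg 2: []

Answer: Peg 0: [3, 2, 1]
Peg 1: []
Peg 2: []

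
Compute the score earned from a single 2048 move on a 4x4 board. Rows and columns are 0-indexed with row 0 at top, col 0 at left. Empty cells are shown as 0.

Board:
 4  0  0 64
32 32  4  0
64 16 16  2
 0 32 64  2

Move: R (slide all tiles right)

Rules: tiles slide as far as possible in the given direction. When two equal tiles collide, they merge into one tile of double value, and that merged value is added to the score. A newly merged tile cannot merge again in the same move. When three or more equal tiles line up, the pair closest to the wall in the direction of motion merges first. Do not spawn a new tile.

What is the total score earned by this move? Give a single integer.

Slide right:
row 0: [4, 0, 0, 64] -> [0, 0, 4, 64]  score +0 (running 0)
row 1: [32, 32, 4, 0] -> [0, 0, 64, 4]  score +64 (running 64)
row 2: [64, 16, 16, 2] -> [0, 64, 32, 2]  score +32 (running 96)
row 3: [0, 32, 64, 2] -> [0, 32, 64, 2]  score +0 (running 96)
Board after move:
 0  0  4 64
 0  0 64  4
 0 64 32  2
 0 32 64  2

Answer: 96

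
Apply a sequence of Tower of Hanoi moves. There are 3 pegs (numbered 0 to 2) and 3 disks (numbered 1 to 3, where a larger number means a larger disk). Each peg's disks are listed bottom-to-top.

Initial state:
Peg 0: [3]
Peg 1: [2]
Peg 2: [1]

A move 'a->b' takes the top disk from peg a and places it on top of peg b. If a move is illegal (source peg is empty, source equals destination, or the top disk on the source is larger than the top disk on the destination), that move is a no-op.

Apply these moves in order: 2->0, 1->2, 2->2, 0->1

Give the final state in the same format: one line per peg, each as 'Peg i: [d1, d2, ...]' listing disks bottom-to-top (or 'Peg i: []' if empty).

After move 1 (2->0):
Peg 0: [3, 1]
Peg 1: [2]
Peg 2: []

After move 2 (1->2):
Peg 0: [3, 1]
Peg 1: []
Peg 2: [2]

After move 3 (2->2):
Peg 0: [3, 1]
Peg 1: []
Peg 2: [2]

After move 4 (0->1):
Peg 0: [3]
Peg 1: [1]
Peg 2: [2]

Answer: Peg 0: [3]
Peg 1: [1]
Peg 2: [2]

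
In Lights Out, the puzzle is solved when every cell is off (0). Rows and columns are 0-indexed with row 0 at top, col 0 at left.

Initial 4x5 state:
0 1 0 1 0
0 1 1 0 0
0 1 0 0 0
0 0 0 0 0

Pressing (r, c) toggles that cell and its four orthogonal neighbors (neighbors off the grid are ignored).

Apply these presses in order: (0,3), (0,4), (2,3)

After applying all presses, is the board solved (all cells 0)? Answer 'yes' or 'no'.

Answer: no

Derivation:
After press 1 at (0,3):
0 1 1 0 1
0 1 1 1 0
0 1 0 0 0
0 0 0 0 0

After press 2 at (0,4):
0 1 1 1 0
0 1 1 1 1
0 1 0 0 0
0 0 0 0 0

After press 3 at (2,3):
0 1 1 1 0
0 1 1 0 1
0 1 1 1 1
0 0 0 1 0

Lights still on: 11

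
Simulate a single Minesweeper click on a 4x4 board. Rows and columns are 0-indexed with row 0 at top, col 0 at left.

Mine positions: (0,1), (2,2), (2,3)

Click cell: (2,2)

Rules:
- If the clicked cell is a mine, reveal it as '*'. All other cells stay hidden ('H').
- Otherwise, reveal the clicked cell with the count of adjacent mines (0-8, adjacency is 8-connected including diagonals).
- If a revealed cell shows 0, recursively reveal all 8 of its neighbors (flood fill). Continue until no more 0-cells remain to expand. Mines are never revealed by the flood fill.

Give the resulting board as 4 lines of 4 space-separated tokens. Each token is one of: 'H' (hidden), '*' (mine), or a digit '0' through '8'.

H H H H
H H H H
H H * H
H H H H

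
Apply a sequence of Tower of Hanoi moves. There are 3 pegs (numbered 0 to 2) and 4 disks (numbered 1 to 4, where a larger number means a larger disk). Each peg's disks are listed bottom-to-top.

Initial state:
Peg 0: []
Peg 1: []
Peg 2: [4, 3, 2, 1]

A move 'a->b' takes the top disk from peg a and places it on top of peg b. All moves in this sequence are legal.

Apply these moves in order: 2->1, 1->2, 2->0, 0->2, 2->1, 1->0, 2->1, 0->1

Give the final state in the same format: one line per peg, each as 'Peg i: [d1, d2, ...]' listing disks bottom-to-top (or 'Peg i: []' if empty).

Answer: Peg 0: []
Peg 1: [2, 1]
Peg 2: [4, 3]

Derivation:
After move 1 (2->1):
Peg 0: []
Peg 1: [1]
Peg 2: [4, 3, 2]

After move 2 (1->2):
Peg 0: []
Peg 1: []
Peg 2: [4, 3, 2, 1]

After move 3 (2->0):
Peg 0: [1]
Peg 1: []
Peg 2: [4, 3, 2]

After move 4 (0->2):
Peg 0: []
Peg 1: []
Peg 2: [4, 3, 2, 1]

After move 5 (2->1):
Peg 0: []
Peg 1: [1]
Peg 2: [4, 3, 2]

After move 6 (1->0):
Peg 0: [1]
Peg 1: []
Peg 2: [4, 3, 2]

After move 7 (2->1):
Peg 0: [1]
Peg 1: [2]
Peg 2: [4, 3]

After move 8 (0->1):
Peg 0: []
Peg 1: [2, 1]
Peg 2: [4, 3]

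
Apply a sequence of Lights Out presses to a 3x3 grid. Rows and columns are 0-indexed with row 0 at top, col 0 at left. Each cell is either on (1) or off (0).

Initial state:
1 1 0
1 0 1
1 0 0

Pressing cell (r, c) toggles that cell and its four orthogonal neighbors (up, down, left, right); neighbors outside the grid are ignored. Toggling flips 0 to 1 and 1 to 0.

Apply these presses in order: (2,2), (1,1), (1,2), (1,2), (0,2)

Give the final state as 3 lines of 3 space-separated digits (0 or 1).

Answer: 1 1 1
0 1 0
1 0 1

Derivation:
After press 1 at (2,2):
1 1 0
1 0 0
1 1 1

After press 2 at (1,1):
1 0 0
0 1 1
1 0 1

After press 3 at (1,2):
1 0 1
0 0 0
1 0 0

After press 4 at (1,2):
1 0 0
0 1 1
1 0 1

After press 5 at (0,2):
1 1 1
0 1 0
1 0 1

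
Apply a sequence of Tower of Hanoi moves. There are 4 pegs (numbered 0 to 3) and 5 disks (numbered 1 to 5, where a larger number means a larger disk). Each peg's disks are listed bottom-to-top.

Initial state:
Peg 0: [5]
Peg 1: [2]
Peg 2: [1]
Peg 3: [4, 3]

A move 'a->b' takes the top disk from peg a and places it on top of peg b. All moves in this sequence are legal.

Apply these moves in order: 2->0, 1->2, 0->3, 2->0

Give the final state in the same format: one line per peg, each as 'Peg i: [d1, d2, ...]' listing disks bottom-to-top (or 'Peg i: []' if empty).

After move 1 (2->0):
Peg 0: [5, 1]
Peg 1: [2]
Peg 2: []
Peg 3: [4, 3]

After move 2 (1->2):
Peg 0: [5, 1]
Peg 1: []
Peg 2: [2]
Peg 3: [4, 3]

After move 3 (0->3):
Peg 0: [5]
Peg 1: []
Peg 2: [2]
Peg 3: [4, 3, 1]

After move 4 (2->0):
Peg 0: [5, 2]
Peg 1: []
Peg 2: []
Peg 3: [4, 3, 1]

Answer: Peg 0: [5, 2]
Peg 1: []
Peg 2: []
Peg 3: [4, 3, 1]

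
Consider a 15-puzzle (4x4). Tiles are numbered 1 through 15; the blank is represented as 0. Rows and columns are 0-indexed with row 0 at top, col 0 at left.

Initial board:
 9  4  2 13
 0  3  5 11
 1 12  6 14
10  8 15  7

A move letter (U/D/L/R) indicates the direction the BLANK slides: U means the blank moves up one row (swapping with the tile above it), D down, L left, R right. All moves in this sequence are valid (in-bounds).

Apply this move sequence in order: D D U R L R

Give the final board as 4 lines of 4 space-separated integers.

After move 1 (D):
 9  4  2 13
 1  3  5 11
 0 12  6 14
10  8 15  7

After move 2 (D):
 9  4  2 13
 1  3  5 11
10 12  6 14
 0  8 15  7

After move 3 (U):
 9  4  2 13
 1  3  5 11
 0 12  6 14
10  8 15  7

After move 4 (R):
 9  4  2 13
 1  3  5 11
12  0  6 14
10  8 15  7

After move 5 (L):
 9  4  2 13
 1  3  5 11
 0 12  6 14
10  8 15  7

After move 6 (R):
 9  4  2 13
 1  3  5 11
12  0  6 14
10  8 15  7

Answer:  9  4  2 13
 1  3  5 11
12  0  6 14
10  8 15  7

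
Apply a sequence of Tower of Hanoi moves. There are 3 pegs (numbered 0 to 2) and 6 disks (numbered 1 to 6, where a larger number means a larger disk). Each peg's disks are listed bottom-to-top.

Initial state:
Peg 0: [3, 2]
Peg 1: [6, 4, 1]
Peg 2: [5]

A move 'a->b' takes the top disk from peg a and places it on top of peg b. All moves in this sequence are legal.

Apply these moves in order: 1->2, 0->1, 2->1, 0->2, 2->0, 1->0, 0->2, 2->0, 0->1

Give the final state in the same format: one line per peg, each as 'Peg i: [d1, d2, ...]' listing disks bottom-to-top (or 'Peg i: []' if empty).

After move 1 (1->2):
Peg 0: [3, 2]
Peg 1: [6, 4]
Peg 2: [5, 1]

After move 2 (0->1):
Peg 0: [3]
Peg 1: [6, 4, 2]
Peg 2: [5, 1]

After move 3 (2->1):
Peg 0: [3]
Peg 1: [6, 4, 2, 1]
Peg 2: [5]

After move 4 (0->2):
Peg 0: []
Peg 1: [6, 4, 2, 1]
Peg 2: [5, 3]

After move 5 (2->0):
Peg 0: [3]
Peg 1: [6, 4, 2, 1]
Peg 2: [5]

After move 6 (1->0):
Peg 0: [3, 1]
Peg 1: [6, 4, 2]
Peg 2: [5]

After move 7 (0->2):
Peg 0: [3]
Peg 1: [6, 4, 2]
Peg 2: [5, 1]

After move 8 (2->0):
Peg 0: [3, 1]
Peg 1: [6, 4, 2]
Peg 2: [5]

After move 9 (0->1):
Peg 0: [3]
Peg 1: [6, 4, 2, 1]
Peg 2: [5]

Answer: Peg 0: [3]
Peg 1: [6, 4, 2, 1]
Peg 2: [5]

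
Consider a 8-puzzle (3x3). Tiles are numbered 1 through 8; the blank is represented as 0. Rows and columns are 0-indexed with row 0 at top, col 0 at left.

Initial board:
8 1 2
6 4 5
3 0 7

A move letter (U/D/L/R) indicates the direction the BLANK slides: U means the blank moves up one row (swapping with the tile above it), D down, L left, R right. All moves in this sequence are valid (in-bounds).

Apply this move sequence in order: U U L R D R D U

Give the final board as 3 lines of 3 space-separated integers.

After move 1 (U):
8 1 2
6 0 5
3 4 7

After move 2 (U):
8 0 2
6 1 5
3 4 7

After move 3 (L):
0 8 2
6 1 5
3 4 7

After move 4 (R):
8 0 2
6 1 5
3 4 7

After move 5 (D):
8 1 2
6 0 5
3 4 7

After move 6 (R):
8 1 2
6 5 0
3 4 7

After move 7 (D):
8 1 2
6 5 7
3 4 0

After move 8 (U):
8 1 2
6 5 0
3 4 7

Answer: 8 1 2
6 5 0
3 4 7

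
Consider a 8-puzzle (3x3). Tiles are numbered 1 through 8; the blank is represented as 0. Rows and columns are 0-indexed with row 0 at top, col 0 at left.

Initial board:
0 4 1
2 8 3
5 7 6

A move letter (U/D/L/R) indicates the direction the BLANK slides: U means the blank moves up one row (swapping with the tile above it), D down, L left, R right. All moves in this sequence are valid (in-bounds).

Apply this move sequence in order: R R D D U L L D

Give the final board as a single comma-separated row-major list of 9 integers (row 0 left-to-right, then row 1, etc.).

Answer: 4, 1, 3, 5, 2, 8, 0, 7, 6

Derivation:
After move 1 (R):
4 0 1
2 8 3
5 7 6

After move 2 (R):
4 1 0
2 8 3
5 7 6

After move 3 (D):
4 1 3
2 8 0
5 7 6

After move 4 (D):
4 1 3
2 8 6
5 7 0

After move 5 (U):
4 1 3
2 8 0
5 7 6

After move 6 (L):
4 1 3
2 0 8
5 7 6

After move 7 (L):
4 1 3
0 2 8
5 7 6

After move 8 (D):
4 1 3
5 2 8
0 7 6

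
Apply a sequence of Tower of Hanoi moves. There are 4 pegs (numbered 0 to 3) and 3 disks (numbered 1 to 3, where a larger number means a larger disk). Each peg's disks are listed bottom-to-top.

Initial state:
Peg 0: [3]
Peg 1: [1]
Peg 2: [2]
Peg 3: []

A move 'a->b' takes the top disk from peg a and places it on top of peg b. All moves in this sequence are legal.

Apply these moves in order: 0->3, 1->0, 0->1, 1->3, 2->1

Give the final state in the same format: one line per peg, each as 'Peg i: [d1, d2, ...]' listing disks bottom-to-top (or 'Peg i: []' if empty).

After move 1 (0->3):
Peg 0: []
Peg 1: [1]
Peg 2: [2]
Peg 3: [3]

After move 2 (1->0):
Peg 0: [1]
Peg 1: []
Peg 2: [2]
Peg 3: [3]

After move 3 (0->1):
Peg 0: []
Peg 1: [1]
Peg 2: [2]
Peg 3: [3]

After move 4 (1->3):
Peg 0: []
Peg 1: []
Peg 2: [2]
Peg 3: [3, 1]

After move 5 (2->1):
Peg 0: []
Peg 1: [2]
Peg 2: []
Peg 3: [3, 1]

Answer: Peg 0: []
Peg 1: [2]
Peg 2: []
Peg 3: [3, 1]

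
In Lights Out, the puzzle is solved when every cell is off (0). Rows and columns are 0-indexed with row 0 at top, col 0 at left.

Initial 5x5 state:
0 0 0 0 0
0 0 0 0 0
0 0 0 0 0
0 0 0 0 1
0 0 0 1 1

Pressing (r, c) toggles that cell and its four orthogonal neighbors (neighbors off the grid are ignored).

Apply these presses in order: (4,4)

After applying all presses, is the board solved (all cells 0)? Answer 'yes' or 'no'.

After press 1 at (4,4):
0 0 0 0 0
0 0 0 0 0
0 0 0 0 0
0 0 0 0 0
0 0 0 0 0

Lights still on: 0

Answer: yes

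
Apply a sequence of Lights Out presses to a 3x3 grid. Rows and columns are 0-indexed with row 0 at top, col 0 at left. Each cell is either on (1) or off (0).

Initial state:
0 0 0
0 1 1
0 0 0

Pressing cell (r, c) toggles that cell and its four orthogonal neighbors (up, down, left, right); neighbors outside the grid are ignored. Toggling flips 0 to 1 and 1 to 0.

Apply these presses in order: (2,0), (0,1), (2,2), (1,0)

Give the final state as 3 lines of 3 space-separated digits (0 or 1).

After press 1 at (2,0):
0 0 0
1 1 1
1 1 0

After press 2 at (0,1):
1 1 1
1 0 1
1 1 0

After press 3 at (2,2):
1 1 1
1 0 0
1 0 1

After press 4 at (1,0):
0 1 1
0 1 0
0 0 1

Answer: 0 1 1
0 1 0
0 0 1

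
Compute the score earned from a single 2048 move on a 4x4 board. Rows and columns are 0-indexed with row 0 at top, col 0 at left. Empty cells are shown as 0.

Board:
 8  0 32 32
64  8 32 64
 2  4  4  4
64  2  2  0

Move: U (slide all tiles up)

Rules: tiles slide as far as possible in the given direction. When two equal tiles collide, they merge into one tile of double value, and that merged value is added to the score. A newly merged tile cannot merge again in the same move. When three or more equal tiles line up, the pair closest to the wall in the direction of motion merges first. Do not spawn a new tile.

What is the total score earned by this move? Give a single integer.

Answer: 64

Derivation:
Slide up:
col 0: [8, 64, 2, 64] -> [8, 64, 2, 64]  score +0 (running 0)
col 1: [0, 8, 4, 2] -> [8, 4, 2, 0]  score +0 (running 0)
col 2: [32, 32, 4, 2] -> [64, 4, 2, 0]  score +64 (running 64)
col 3: [32, 64, 4, 0] -> [32, 64, 4, 0]  score +0 (running 64)
Board after move:
 8  8 64 32
64  4  4 64
 2  2  2  4
64  0  0  0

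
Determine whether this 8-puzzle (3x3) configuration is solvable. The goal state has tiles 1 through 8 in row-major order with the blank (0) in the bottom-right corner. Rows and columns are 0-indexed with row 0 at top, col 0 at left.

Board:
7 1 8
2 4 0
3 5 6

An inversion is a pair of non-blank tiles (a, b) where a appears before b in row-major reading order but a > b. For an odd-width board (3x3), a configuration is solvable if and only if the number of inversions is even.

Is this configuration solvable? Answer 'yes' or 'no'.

Answer: yes

Derivation:
Inversions (pairs i<j in row-major order where tile[i] > tile[j] > 0): 12
12 is even, so the puzzle is solvable.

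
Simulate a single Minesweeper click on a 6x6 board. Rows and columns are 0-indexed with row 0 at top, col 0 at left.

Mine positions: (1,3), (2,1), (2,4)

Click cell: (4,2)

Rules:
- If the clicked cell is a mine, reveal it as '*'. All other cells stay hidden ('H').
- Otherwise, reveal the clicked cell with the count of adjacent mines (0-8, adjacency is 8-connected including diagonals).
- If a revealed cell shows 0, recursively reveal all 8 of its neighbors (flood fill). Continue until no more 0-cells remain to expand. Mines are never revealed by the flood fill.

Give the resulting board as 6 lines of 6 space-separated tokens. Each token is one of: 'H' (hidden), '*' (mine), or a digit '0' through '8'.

H H H H H H
H H H H H H
H H H H H H
1 1 1 1 1 1
0 0 0 0 0 0
0 0 0 0 0 0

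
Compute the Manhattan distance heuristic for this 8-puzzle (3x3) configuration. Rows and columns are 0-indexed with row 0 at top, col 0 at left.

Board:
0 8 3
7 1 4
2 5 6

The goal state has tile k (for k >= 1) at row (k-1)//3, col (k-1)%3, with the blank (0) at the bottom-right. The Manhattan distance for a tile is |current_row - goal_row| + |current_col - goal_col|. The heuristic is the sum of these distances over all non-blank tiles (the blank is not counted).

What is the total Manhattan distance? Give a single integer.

Answer: 12

Derivation:
Tile 8: (0,1)->(2,1) = 2
Tile 3: (0,2)->(0,2) = 0
Tile 7: (1,0)->(2,0) = 1
Tile 1: (1,1)->(0,0) = 2
Tile 4: (1,2)->(1,0) = 2
Tile 2: (2,0)->(0,1) = 3
Tile 5: (2,1)->(1,1) = 1
Tile 6: (2,2)->(1,2) = 1
Sum: 2 + 0 + 1 + 2 + 2 + 3 + 1 + 1 = 12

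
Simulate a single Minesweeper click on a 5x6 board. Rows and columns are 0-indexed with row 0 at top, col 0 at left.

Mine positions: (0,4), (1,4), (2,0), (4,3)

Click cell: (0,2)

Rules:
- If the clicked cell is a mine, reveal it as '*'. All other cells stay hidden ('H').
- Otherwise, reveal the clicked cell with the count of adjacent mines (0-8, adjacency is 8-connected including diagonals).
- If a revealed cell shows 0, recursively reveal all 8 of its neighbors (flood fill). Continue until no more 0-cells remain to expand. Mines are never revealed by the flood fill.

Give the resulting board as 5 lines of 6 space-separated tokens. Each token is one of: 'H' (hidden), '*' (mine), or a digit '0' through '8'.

0 0 0 2 H H
1 1 0 2 H H
H 1 0 1 H H
H 1 1 1 H H
H H H H H H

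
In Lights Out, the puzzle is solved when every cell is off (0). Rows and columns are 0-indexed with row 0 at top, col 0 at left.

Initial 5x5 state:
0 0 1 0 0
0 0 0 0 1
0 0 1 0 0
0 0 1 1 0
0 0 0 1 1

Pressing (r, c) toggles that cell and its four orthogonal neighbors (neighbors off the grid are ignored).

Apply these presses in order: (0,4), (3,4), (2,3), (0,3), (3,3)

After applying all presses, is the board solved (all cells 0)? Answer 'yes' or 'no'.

Answer: yes

Derivation:
After press 1 at (0,4):
0 0 1 1 1
0 0 0 0 0
0 0 1 0 0
0 0 1 1 0
0 0 0 1 1

After press 2 at (3,4):
0 0 1 1 1
0 0 0 0 0
0 0 1 0 1
0 0 1 0 1
0 0 0 1 0

After press 3 at (2,3):
0 0 1 1 1
0 0 0 1 0
0 0 0 1 0
0 0 1 1 1
0 0 0 1 0

After press 4 at (0,3):
0 0 0 0 0
0 0 0 0 0
0 0 0 1 0
0 0 1 1 1
0 0 0 1 0

After press 5 at (3,3):
0 0 0 0 0
0 0 0 0 0
0 0 0 0 0
0 0 0 0 0
0 0 0 0 0

Lights still on: 0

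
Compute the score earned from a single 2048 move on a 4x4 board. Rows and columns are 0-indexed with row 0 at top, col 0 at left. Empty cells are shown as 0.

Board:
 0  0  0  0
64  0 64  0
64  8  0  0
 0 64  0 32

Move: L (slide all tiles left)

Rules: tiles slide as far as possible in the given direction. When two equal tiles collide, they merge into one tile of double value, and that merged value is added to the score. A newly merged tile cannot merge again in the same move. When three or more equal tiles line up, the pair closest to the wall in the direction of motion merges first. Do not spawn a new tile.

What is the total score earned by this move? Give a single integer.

Answer: 128

Derivation:
Slide left:
row 0: [0, 0, 0, 0] -> [0, 0, 0, 0]  score +0 (running 0)
row 1: [64, 0, 64, 0] -> [128, 0, 0, 0]  score +128 (running 128)
row 2: [64, 8, 0, 0] -> [64, 8, 0, 0]  score +0 (running 128)
row 3: [0, 64, 0, 32] -> [64, 32, 0, 0]  score +0 (running 128)
Board after move:
  0   0   0   0
128   0   0   0
 64   8   0   0
 64  32   0   0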